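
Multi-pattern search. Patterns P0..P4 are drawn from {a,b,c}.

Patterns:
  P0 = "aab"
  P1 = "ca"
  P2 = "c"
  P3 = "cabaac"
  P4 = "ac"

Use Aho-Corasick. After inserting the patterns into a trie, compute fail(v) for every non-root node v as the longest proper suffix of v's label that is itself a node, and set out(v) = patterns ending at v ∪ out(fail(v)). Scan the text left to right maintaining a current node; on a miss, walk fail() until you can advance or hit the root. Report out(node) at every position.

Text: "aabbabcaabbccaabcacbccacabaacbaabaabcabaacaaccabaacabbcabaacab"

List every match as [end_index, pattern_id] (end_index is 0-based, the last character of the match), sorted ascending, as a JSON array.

Build:
Trie nodes:
  0='ε' goto a→1 c→4
  1='a' goto a→2 c→10
  2='aa' goto b→3
  3='aab' goto ·  ←P0
  4='c' goto a→5  ←P2
  5='ca' goto b→6  ←P1
  6='cab' goto a→7
  7='caba' goto a→8
  8='cabaa' goto c→9
  9='cabaac' goto ·  ←P3
  10='ac' goto ·  ←P4

BFS fail/out derivation:
  fail(1) 'a': from fail(0)=0 chase 'a': 0 ⇒ 0;  out=∅∪out(0)=∅
  fail(4) 'c': from fail(0)=0 chase 'c': 0 ⇒ 0;  out={2}∪out(0)={2}
  fail(2) 'aa': from fail(1)=0 chase 'a': 0 ⇒ 1;  out=∅∪out(1)=∅
  fail(5) 'ca': from fail(4)=0 chase 'a': 0 ⇒ 1;  out={1}∪out(1)={1}
  fail(10) 'ac': from fail(1)=0 chase 'c': 0 ⇒ 4;  out={4}∪out(4)={2,4}
  fail(3) 'aab': from fail(2)=1 chase 'b': 1→0 ⇒ 0;  out={0}∪out(0)={0}
  fail(6) 'cab': from fail(5)=1 chase 'b': 1→0 ⇒ 0;  out=∅∪out(0)=∅
  fail(7) 'caba': from fail(6)=0 chase 'a': 0 ⇒ 1;  out=∅∪out(1)=∅
  fail(8) 'cabaa': from fail(7)=1 chase 'a': 1 ⇒ 2;  out=∅∪out(2)=∅
  fail(9) 'cabaac': from fail(8)=2 chase 'c': 2→1 ⇒ 10;  out={3}∪out(10)={2,3,4}

Scan:
i=0 'a': node 0→1
i=1 'a': node 1→2
i=2 'b': node 2→3  ** P0@[0:2]
i=3 'b': node 3→0 (fail-walked)
i=4 'a': node 0→1
i=5 'b': node 1→0 (fail-walked)
i=6 'c': node 0→4  ** P2@[6:6]
i=7 'a': node 4→5  ** P1@[6:7]
i=8 'a': node 5→2 (fail-walked)
i=9 'b': node 2→3  ** P0@[7:9]
i=10 'b': node 3→0 (fail-walked)
i=11 'c': node 0→4  ** P2@[11:11]
i=12 'c': node 4→4 (fail-walked)  ** P2@[12:12]
i=13 'a': node 4→5  ** P1@[12:13]
i=14 'a': node 5→2 (fail-walked)
i=15 'b': node 2→3  ** P0@[13:15]
i=16 'c': node 3→4 (fail-walked)  ** P2@[16:16]
i=17 'a': node 4→5  ** P1@[16:17]
i=18 'c': node 5→10 (fail-walked)  ** P2@[18:18],P4@[17:18]
i=19 'b': node 10→0 (fail-walked)
i=20 'c': node 0→4  ** P2@[20:20]
i=21 'c': node 4→4 (fail-walked)  ** P2@[21:21]
i=22 'a': node 4→5  ** P1@[21:22]
i=23 'c': node 5→10 (fail-walked)  ** P2@[23:23],P4@[22:23]
i=24 'a': node 10→5 (fail-walked)  ** P1@[23:24]
i=25 'b': node 5→6
i=26 'a': node 6→7
i=27 'a': node 7→8
i=28 'c': node 8→9  ** P2@[28:28],P3@[23:28],P4@[27:28]
i=29 'b': node 9→0 (fail-walked)
i=30 'a': node 0→1
i=31 'a': node 1→2
i=32 'b': node 2→3  ** P0@[30:32]
i=33 'a': node 3→1 (fail-walked)
i=34 'a': node 1→2
i=35 'b': node 2→3  ** P0@[33:35]
i=36 'c': node 3→4 (fail-walked)  ** P2@[36:36]
i=37 'a': node 4→5  ** P1@[36:37]
i=38 'b': node 5→6
i=39 'a': node 6→7
i=40 'a': node 7→8
i=41 'c': node 8→9  ** P2@[41:41],P3@[36:41],P4@[40:41]
i=42 'a': node 9→5 (fail-walked)  ** P1@[41:42]
i=43 'a': node 5→2 (fail-walked)
i=44 'c': node 2→10 (fail-walked)  ** P2@[44:44],P4@[43:44]
i=45 'c': node 10→4 (fail-walked)  ** P2@[45:45]
i=46 'a': node 4→5  ** P1@[45:46]
i=47 'b': node 5→6
i=48 'a': node 6→7
i=49 'a': node 7→8
i=50 'c': node 8→9  ** P2@[50:50],P3@[45:50],P4@[49:50]
i=51 'a': node 9→5 (fail-walked)  ** P1@[50:51]
i=52 'b': node 5→6
i=53 'b': node 6→0 (fail-walked)
i=54 'c': node 0→4  ** P2@[54:54]
i=55 'a': node 4→5  ** P1@[54:55]
i=56 'b': node 5→6
i=57 'a': node 6→7
i=58 'a': node 7→8
i=59 'c': node 8→9  ** P2@[59:59],P3@[54:59],P4@[58:59]
i=60 'a': node 9→5 (fail-walked)  ** P1@[59:60]
i=61 'b': node 5→6

Matches: [[2,0],[6,2],[7,1],[9,0],[11,2],[12,2],[13,1],[15,0],[16,2],[17,1],[18,2],[18,4],[20,2],[21,2],[22,1],[23,2],[23,4],[24,1],[28,2],[28,3],[28,4],[32,0],[35,0],[36,2],[37,1],[41,2],[41,3],[41,4],[42,1],[44,2],[44,4],[45,2],[46,1],[50,2],[50,3],[50,4],[51,1],[54,2],[55,1],[59,2],[59,3],[59,4],[60,1]]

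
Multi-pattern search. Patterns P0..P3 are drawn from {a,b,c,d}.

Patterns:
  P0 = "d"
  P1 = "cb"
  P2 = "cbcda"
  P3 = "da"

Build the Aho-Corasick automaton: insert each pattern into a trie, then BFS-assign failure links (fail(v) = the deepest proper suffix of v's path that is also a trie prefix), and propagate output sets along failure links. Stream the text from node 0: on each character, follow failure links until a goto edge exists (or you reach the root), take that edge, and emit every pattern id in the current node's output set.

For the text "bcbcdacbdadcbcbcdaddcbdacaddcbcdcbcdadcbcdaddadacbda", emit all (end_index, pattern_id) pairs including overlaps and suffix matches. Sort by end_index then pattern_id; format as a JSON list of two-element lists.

Construct AC machine:
Trie (insert patterns):
  0='ε' goto c→2 d→1
  1='d' goto a→7  [P0 ends]
  2='c' goto b→3
  3='cb' goto c→4  [P1 ends]
  4='cbc' goto d→5
  5='cbcd' goto a→6
  6='cbcda' goto ·  [P2 ends]
  7='da' goto ·  [P3 ends]

BFS fail/out derivation:
  fail(1) 'd': from fail(0)=0 chase 'd': 0 ⇒ 0;  out={0}∪out(0)={0}
  fail(2) 'c': from fail(0)=0 chase 'c': 0 ⇒ 0;  out=∅∪out(0)=∅
  fail(3) 'cb': from fail(2)=0 chase 'b': 0 ⇒ 0;  out={1}∪out(0)={1}
  fail(7) 'da': from fail(1)=0 chase 'a': 0 ⇒ 0;  out={3}∪out(0)={3}
  fail(4) 'cbc': from fail(3)=0 chase 'c': 0 ⇒ 2;  out=∅∪out(2)=∅
  fail(5) 'cbcd': from fail(4)=2 chase 'd': 2→0 ⇒ 1;  out=∅∪out(1)={0}
  fail(6) 'cbcda': from fail(5)=1 chase 'a': 1 ⇒ 7;  out={2}∪out(7)={2,3}

Run:
pos 0 'b': at 0
pos 1 'c': at 2
pos 2 'b': at 3  → match P1@[1:2]
pos 3 'c': at 4
pos 4 'd': at 5  → match P0@[4:4]
pos 5 'a': at 6  → match P2@[1:5],P3@[4:5]
pos 6 'c': at 2 (fail-walked)
pos 7 'b': at 3  → match P1@[6:7]
pos 8 'd': at 1 (fail-walked)  → match P0@[8:8]
pos 9 'a': at 7  → match P3@[8:9]
pos 10 'd': at 1 (fail-walked)  → match P0@[10:10]
pos 11 'c': at 2 (fail-walked)
pos 12 'b': at 3  → match P1@[11:12]
pos 13 'c': at 4
pos 14 'b': at 3 (fail-walked)  → match P1@[13:14]
pos 15 'c': at 4
pos 16 'd': at 5  → match P0@[16:16]
pos 17 'a': at 6  → match P2@[13:17],P3@[16:17]
pos 18 'd': at 1 (fail-walked)  → match P0@[18:18]
pos 19 'd': at 1 (fail-walked)  → match P0@[19:19]
pos 20 'c': at 2 (fail-walked)
pos 21 'b': at 3  → match P1@[20:21]
pos 22 'd': at 1 (fail-walked)  → match P0@[22:22]
pos 23 'a': at 7  → match P3@[22:23]
pos 24 'c': at 2 (fail-walked)
pos 25 'a': at 0 (fail-walked)
pos 26 'd': at 1  → match P0@[26:26]
pos 27 'd': at 1 (fail-walked)  → match P0@[27:27]
pos 28 'c': at 2 (fail-walked)
pos 29 'b': at 3  → match P1@[28:29]
pos 30 'c': at 4
pos 31 'd': at 5  → match P0@[31:31]
pos 32 'c': at 2 (fail-walked)
pos 33 'b': at 3  → match P1@[32:33]
pos 34 'c': at 4
pos 35 'd': at 5  → match P0@[35:35]
pos 36 'a': at 6  → match P2@[32:36],P3@[35:36]
pos 37 'd': at 1 (fail-walked)  → match P0@[37:37]
pos 38 'c': at 2 (fail-walked)
pos 39 'b': at 3  → match P1@[38:39]
pos 40 'c': at 4
pos 41 'd': at 5  → match P0@[41:41]
pos 42 'a': at 6  → match P2@[38:42],P3@[41:42]
pos 43 'd': at 1 (fail-walked)  → match P0@[43:43]
pos 44 'd': at 1 (fail-walked)  → match P0@[44:44]
pos 45 'a': at 7  → match P3@[44:45]
pos 46 'd': at 1 (fail-walked)  → match P0@[46:46]
pos 47 'a': at 7  → match P3@[46:47]
pos 48 'c': at 2 (fail-walked)
pos 49 'b': at 3  → match P1@[48:49]
pos 50 'd': at 1 (fail-walked)  → match P0@[50:50]
pos 51 'a': at 7  → match P3@[50:51]

All matches (sorted): [[2,1],[4,0],[5,2],[5,3],[7,1],[8,0],[9,3],[10,0],[12,1],[14,1],[16,0],[17,2],[17,3],[18,0],[19,0],[21,1],[22,0],[23,3],[26,0],[27,0],[29,1],[31,0],[33,1],[35,0],[36,2],[36,3],[37,0],[39,1],[41,0],[42,2],[42,3],[43,0],[44,0],[45,3],[46,0],[47,3],[49,1],[50,0],[51,3]]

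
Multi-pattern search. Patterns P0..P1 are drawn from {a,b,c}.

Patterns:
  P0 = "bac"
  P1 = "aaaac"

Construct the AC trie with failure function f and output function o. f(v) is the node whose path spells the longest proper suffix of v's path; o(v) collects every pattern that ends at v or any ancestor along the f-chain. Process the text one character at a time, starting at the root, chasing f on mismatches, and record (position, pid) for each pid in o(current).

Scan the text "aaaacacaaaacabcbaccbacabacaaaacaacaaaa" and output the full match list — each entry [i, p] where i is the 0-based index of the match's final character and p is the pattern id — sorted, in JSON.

Construct AC machine:
Trie (insert patterns):
  n0 'ε': a→4 b→1
  n1 'b': a→2
  n2 'ba': c→3
  n3 'bac': ·  [P0 ends]
  n4 'a': a→5
  n5 'aa': a→6
  n6 'aaa': a→7
  n7 'aaaa': c→8
  n8 'aaaac': ·  [P1 ends]

Failure links (BFS by depth):
  fail(1) 'b': from fail(0)=0 chase 'b': 0 ⇒ 0;  out=∅∪out(0)=∅
  fail(4) 'a': from fail(0)=0 chase 'a': 0 ⇒ 0;  out=∅∪out(0)=∅
  fail(2) 'ba': from fail(1)=0 chase 'a': 0 ⇒ 4;  out=∅∪out(4)=∅
  fail(5) 'aa': from fail(4)=0 chase 'a': 0 ⇒ 4;  out=∅∪out(4)=∅
  fail(3) 'bac': from fail(2)=4 chase 'c': 4→0 ⇒ 0;  out={0}∪out(0)={0}
  fail(6) 'aaa': from fail(5)=4 chase 'a': 4 ⇒ 5;  out=∅∪out(5)=∅
  fail(7) 'aaaa': from fail(6)=5 chase 'a': 5 ⇒ 6;  out=∅∪out(6)=∅
  fail(8) 'aaaac': from fail(7)=6 chase 'c': 6→5→4→0 ⇒ 0;  out={1}∪out(0)={1}

Text stream:
i=0 'a': node 0→4
i=1 'a': node 4→5
i=2 'a': node 5→6
i=3 'a': node 6→7
i=4 'c': node 7→8  emit P1@[0:4]
i=5 'a': node 8→4 (fail-walked)
i=6 'c': node 4→0 (fail-walked)
i=7 'a': node 0→4
i=8 'a': node 4→5
i=9 'a': node 5→6
i=10 'a': node 6→7
i=11 'c': node 7→8  emit P1@[7:11]
i=12 'a': node 8→4 (fail-walked)
i=13 'b': node 4→1 (fail-walked)
i=14 'c': node 1→0 (fail-walked)
i=15 'b': node 0→1
i=16 'a': node 1→2
i=17 'c': node 2→3  emit P0@[15:17]
i=18 'c': node 3→0 (fail-walked)
i=19 'b': node 0→1
i=20 'a': node 1→2
i=21 'c': node 2→3  emit P0@[19:21]
i=22 'a': node 3→4 (fail-walked)
i=23 'b': node 4→1 (fail-walked)
i=24 'a': node 1→2
i=25 'c': node 2→3  emit P0@[23:25]
i=26 'a': node 3→4 (fail-walked)
i=27 'a': node 4→5
i=28 'a': node 5→6
i=29 'a': node 6→7
i=30 'c': node 7→8  emit P1@[26:30]
i=31 'a': node 8→4 (fail-walked)
i=32 'a': node 4→5
i=33 'c': node 5→0 (fail-walked)
i=34 'a': node 0→4
i=35 'a': node 4→5
i=36 'a': node 5→6
i=37 'a': node 6→7

Result: [[4,1],[11,1],[17,0],[21,0],[25,0],[30,1]]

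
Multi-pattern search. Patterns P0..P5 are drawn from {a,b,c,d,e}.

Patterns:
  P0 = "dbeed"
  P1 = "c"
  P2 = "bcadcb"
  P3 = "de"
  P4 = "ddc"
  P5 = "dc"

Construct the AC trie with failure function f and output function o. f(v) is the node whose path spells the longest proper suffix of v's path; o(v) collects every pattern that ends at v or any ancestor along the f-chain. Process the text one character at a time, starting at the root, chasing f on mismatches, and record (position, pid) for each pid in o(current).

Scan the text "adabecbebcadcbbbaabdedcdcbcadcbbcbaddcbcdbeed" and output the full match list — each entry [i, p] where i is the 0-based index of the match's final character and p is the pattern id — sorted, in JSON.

Construct AC machine:
Trie (insert patterns):
  0='ε' goto b→7 c→6 d→1
  1='d' goto b→2 c→16 d→14 e→13
  2='db' goto e→3
  3='dbe' goto e→4
  4='dbee' goto d→5
  5='dbeed' goto ·  ←P0
  6='c' goto ·  ←P1
  7='b' goto c→8
  8='bc' goto a→9
  9='bca' goto d→10
  10='bcad' goto c→11
  11='bcadc' goto b→12
  12='bcadcb' goto ·  ←P2
  13='de' goto ·  ←P3
  14='dd' goto c→15
  15='ddc' goto ·  ←P4
  16='dc' goto ·  ←P5

Failure links (BFS by depth):
  n1('d'): parent n0 fail=0; on 'd' 0 → fail=0;  out ∅∪∅=∅
  n6('c'): parent n0 fail=0; on 'c' 0 → fail=0;  out {1}∪∅={1}
  n7('b'): parent n0 fail=0; on 'b' 0 → fail=0;  out ∅∪∅=∅
  n2('db'): parent n1 fail=0; on 'b' 0 → fail=7;  out ∅∪∅=∅
  n8('bc'): parent n7 fail=0; on 'c' 0 → fail=6;  out ∅∪{1}={1}
  n13('de'): parent n1 fail=0; on 'e' 0 → fail=0;  out {3}∪∅={3}
  n14('dd'): parent n1 fail=0; on 'd' 0 → fail=1;  out ∅∪∅=∅
  n16('dc'): parent n1 fail=0; on 'c' 0 → fail=6;  out {5}∪{1}={1,5}
  n3('dbe'): parent n2 fail=7; on 'e' 7→0 → fail=0;  out ∅∪∅=∅
  n9('bca'): parent n8 fail=6; on 'a' 6→0 → fail=0;  out ∅∪∅=∅
  n15('ddc'): parent n14 fail=1; on 'c' 1 → fail=16;  out {4}∪{1,5}={1,4,5}
  n4('dbee'): parent n3 fail=0; on 'e' 0 → fail=0;  out ∅∪∅=∅
  n10('bcad'): parent n9 fail=0; on 'd' 0 → fail=1;  out ∅∪∅=∅
  n5('dbeed'): parent n4 fail=0; on 'd' 0 → fail=1;  out {0}∪∅={0}
  n11('bcadc'): parent n10 fail=1; on 'c' 1 → fail=16;  out ∅∪{1,5}={1,5}
  n12('bcadcb'): parent n11 fail=16; on 'b' 16→6→0 → fail=7;  out {2}∪∅={2}

Run:
pos 0 'a': at 0
pos 1 'd': at 1
pos 2 'a': at 0 ·f
pos 3 'b': at 7
pos 4 'e': at 0 ·f
pos 5 'c': at 6  emit P1@[5:5]
pos 6 'b': at 7 ·f
pos 7 'e': at 0 ·f
pos 8 'b': at 7
pos 9 'c': at 8  emit P1@[9:9]
pos 10 'a': at 9
pos 11 'd': at 10
pos 12 'c': at 11  emit P1@[12:12],P5@[11:12]
pos 13 'b': at 12  emit P2@[8:13]
pos 14 'b': at 7 ·f
pos 15 'b': at 7 ·f
pos 16 'a': at 0 ·f
pos 17 'a': at 0
pos 18 'b': at 7
pos 19 'd': at 1 ·f
pos 20 'e': at 13  emit P3@[19:20]
pos 21 'd': at 1 ·f
pos 22 'c': at 16  emit P1@[22:22],P5@[21:22]
pos 23 'd': at 1 ·f
pos 24 'c': at 16  emit P1@[24:24],P5@[23:24]
pos 25 'b': at 7 ·f
pos 26 'c': at 8  emit P1@[26:26]
pos 27 'a': at 9
pos 28 'd': at 10
pos 29 'c': at 11  emit P1@[29:29],P5@[28:29]
pos 30 'b': at 12  emit P2@[25:30]
pos 31 'b': at 7 ·f
pos 32 'c': at 8  emit P1@[32:32]
pos 33 'b': at 7 ·f
pos 34 'a': at 0 ·f
pos 35 'd': at 1
pos 36 'd': at 14
pos 37 'c': at 15  emit P1@[37:37],P4@[35:37],P5@[36:37]
pos 38 'b': at 7 ·f
pos 39 'c': at 8  emit P1@[39:39]
pos 40 'd': at 1 ·f
pos 41 'b': at 2
pos 42 'e': at 3
pos 43 'e': at 4
pos 44 'd': at 5  emit P0@[40:44]

Result: [[5,1],[9,1],[12,1],[12,5],[13,2],[20,3],[22,1],[22,5],[24,1],[24,5],[26,1],[29,1],[29,5],[30,2],[32,1],[37,1],[37,4],[37,5],[39,1],[44,0]]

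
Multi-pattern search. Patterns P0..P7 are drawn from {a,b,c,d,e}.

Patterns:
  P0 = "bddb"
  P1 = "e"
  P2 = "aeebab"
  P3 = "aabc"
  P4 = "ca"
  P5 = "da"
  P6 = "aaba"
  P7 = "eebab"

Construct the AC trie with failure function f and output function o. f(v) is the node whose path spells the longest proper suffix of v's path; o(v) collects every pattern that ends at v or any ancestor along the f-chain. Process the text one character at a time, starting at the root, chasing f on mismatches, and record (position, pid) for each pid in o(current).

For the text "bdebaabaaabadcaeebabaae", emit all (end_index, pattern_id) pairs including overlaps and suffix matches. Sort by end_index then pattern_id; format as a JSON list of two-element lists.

Build automaton:
Trie (insert patterns):
  0='ε' goto a→6 b→1 c→15 d→17 e→5
  1='b' goto d→2
  2='bd' goto d→3
  3='bdd' goto b→4
  4='bddb' goto ·  [P0 ends]
  5='e' goto e→20  [P1 ends]
  6='a' goto a→12 e→7
  7='ae' goto e→8
  8='aee' goto b→9
  9='aeeb' goto a→10
  10='aeeba' goto b→11
  11='aeebab' goto ·  [P2 ends]
  12='aa' goto b→13
  13='aab' goto a→19 c→14
  14='aabc' goto ·  [P3 ends]
  15='c' goto a→16
  16='ca' goto ·  [P4 ends]
  17='d' goto a→18
  18='da' goto ·  [P5 ends]
  19='aaba' goto ·  [P6 ends]
  20='ee' goto b→21
  21='eeb' goto a→22
  22='eeba' goto b→23
  23='eebab' goto ·  [P7 ends]

Failure links (BFS by depth):
  fail(1) 'b': from fail(0)=0 chase 'b': 0 ⇒ 0;  out=∅∪out(0)=∅
  fail(5) 'e': from fail(0)=0 chase 'e': 0 ⇒ 0;  out={1}∪out(0)={1}
  fail(6) 'a': from fail(0)=0 chase 'a': 0 ⇒ 0;  out=∅∪out(0)=∅
  fail(15) 'c': from fail(0)=0 chase 'c': 0 ⇒ 0;  out=∅∪out(0)=∅
  fail(17) 'd': from fail(0)=0 chase 'd': 0 ⇒ 0;  out=∅∪out(0)=∅
  fail(2) 'bd': from fail(1)=0 chase 'd': 0 ⇒ 17;  out=∅∪out(17)=∅
  fail(7) 'ae': from fail(6)=0 chase 'e': 0 ⇒ 5;  out=∅∪out(5)={1}
  fail(12) 'aa': from fail(6)=0 chase 'a': 0 ⇒ 6;  out=∅∪out(6)=∅
  fail(16) 'ca': from fail(15)=0 chase 'a': 0 ⇒ 6;  out={4}∪out(6)={4}
  fail(18) 'da': from fail(17)=0 chase 'a': 0 ⇒ 6;  out={5}∪out(6)={5}
  fail(20) 'ee': from fail(5)=0 chase 'e': 0 ⇒ 5;  out=∅∪out(5)={1}
  fail(3) 'bdd': from fail(2)=17 chase 'd': 17→0 ⇒ 17;  out=∅∪out(17)=∅
  fail(8) 'aee': from fail(7)=5 chase 'e': 5 ⇒ 20;  out=∅∪out(20)={1}
  fail(13) 'aab': from fail(12)=6 chase 'b': 6→0 ⇒ 1;  out=∅∪out(1)=∅
  fail(21) 'eeb': from fail(20)=5 chase 'b': 5→0 ⇒ 1;  out=∅∪out(1)=∅
  fail(4) 'bddb': from fail(3)=17 chase 'b': 17→0 ⇒ 1;  out={0}∪out(1)={0}
  fail(9) 'aeeb': from fail(8)=20 chase 'b': 20 ⇒ 21;  out=∅∪out(21)=∅
  fail(14) 'aabc': from fail(13)=1 chase 'c': 1→0 ⇒ 15;  out={3}∪out(15)={3}
  fail(19) 'aaba': from fail(13)=1 chase 'a': 1→0 ⇒ 6;  out={6}∪out(6)={6}
  fail(22) 'eeba': from fail(21)=1 chase 'a': 1→0 ⇒ 6;  out=∅∪out(6)=∅
  fail(10) 'aeeba': from fail(9)=21 chase 'a': 21 ⇒ 22;  out=∅∪out(22)=∅
  fail(23) 'eebab': from fail(22)=6 chase 'b': 6→0 ⇒ 1;  out={7}∪out(1)={7}
  fail(11) 'aeebab': from fail(10)=22 chase 'b': 22 ⇒ 23;  out={2}∪out(23)={2,7}

Text stream:
[0] read 'b'  n0⇒n1
[1] read 'd'  n1⇒n2
[2] read 'e'  n2⇒n5 ·f  ** P1@[2:2]
[3] read 'b'  n5⇒n1 ·f
[4] read 'a'  n1⇒n6 ·f
[5] read 'a'  n6⇒n12
[6] read 'b'  n12⇒n13
[7] read 'a'  n13⇒n19  ** P6@[4:7]
[8] read 'a'  n19⇒n12 ·f
[9] read 'a'  n12⇒n12 ·f
[10] read 'b'  n12⇒n13
[11] read 'a'  n13⇒n19  ** P6@[8:11]
[12] read 'd'  n19⇒n17 ·f
[13] read 'c'  n17⇒n15 ·f
[14] read 'a'  n15⇒n16  ** P4@[13:14]
[15] read 'e'  n16⇒n7 ·f  ** P1@[15:15]
[16] read 'e'  n7⇒n8  ** P1@[16:16]
[17] read 'b'  n8⇒n9
[18] read 'a'  n9⇒n10
[19] read 'b'  n10⇒n11  ** P2@[14:19],P7@[15:19]
[20] read 'a'  n11⇒n6 ·f
[21] read 'a'  n6⇒n12
[22] read 'e'  n12⇒n7 ·f  ** P1@[22:22]

Matches: [[2,1],[7,6],[11,6],[14,4],[15,1],[16,1],[19,2],[19,7],[22,1]]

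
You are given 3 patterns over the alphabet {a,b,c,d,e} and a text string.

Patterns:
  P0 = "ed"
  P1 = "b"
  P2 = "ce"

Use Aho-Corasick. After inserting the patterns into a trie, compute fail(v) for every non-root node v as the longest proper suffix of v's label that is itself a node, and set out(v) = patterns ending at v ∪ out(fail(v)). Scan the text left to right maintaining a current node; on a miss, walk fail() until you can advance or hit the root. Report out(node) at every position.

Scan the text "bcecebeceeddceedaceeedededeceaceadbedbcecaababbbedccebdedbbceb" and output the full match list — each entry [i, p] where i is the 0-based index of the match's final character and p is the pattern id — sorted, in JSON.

Build automaton:
Trie (insert patterns):
  n0 'ε': b→3 c→4 e→1
  n1 'e': d→2
  n2 'ed': ·  ←P0
  n3 'b': ·  ←P1
  n4 'c': e→5
  n5 'ce': ·  ←P2

BFS fail/out derivation:
  fail(1) 'e': from fail(0)=0 chase 'e': 0 ⇒ 0;  out=∅∪out(0)=∅
  fail(3) 'b': from fail(0)=0 chase 'b': 0 ⇒ 0;  out={1}∪out(0)={1}
  fail(4) 'c': from fail(0)=0 chase 'c': 0 ⇒ 0;  out=∅∪out(0)=∅
  fail(2) 'ed': from fail(1)=0 chase 'd': 0 ⇒ 0;  out={0}∪out(0)={0}
  fail(5) 'ce': from fail(4)=0 chase 'e': 0 ⇒ 1;  out={2}∪out(1)={2}

Text stream:
pos 0 'b': at 3  ** P1@[0:0]
pos 1 'c': at 4 (fail-walked)
pos 2 'e': at 5  ** P2@[1:2]
pos 3 'c': at 4 (fail-walked)
pos 4 'e': at 5  ** P2@[3:4]
pos 5 'b': at 3 (fail-walked)  ** P1@[5:5]
pos 6 'e': at 1 (fail-walked)
pos 7 'c': at 4 (fail-walked)
pos 8 'e': at 5  ** P2@[7:8]
pos 9 'e': at 1 (fail-walked)
pos 10 'd': at 2  ** P0@[9:10]
pos 11 'd': at 0 (fail-walked)
pos 12 'c': at 4
pos 13 'e': at 5  ** P2@[12:13]
pos 14 'e': at 1 (fail-walked)
pos 15 'd': at 2  ** P0@[14:15]
pos 16 'a': at 0 (fail-walked)
pos 17 'c': at 4
pos 18 'e': at 5  ** P2@[17:18]
pos 19 'e': at 1 (fail-walked)
pos 20 'e': at 1 (fail-walked)
pos 21 'd': at 2  ** P0@[20:21]
pos 22 'e': at 1 (fail-walked)
pos 23 'd': at 2  ** P0@[22:23]
pos 24 'e': at 1 (fail-walked)
pos 25 'd': at 2  ** P0@[24:25]
pos 26 'e': at 1 (fail-walked)
pos 27 'c': at 4 (fail-walked)
pos 28 'e': at 5  ** P2@[27:28]
pos 29 'a': at 0 (fail-walked)
pos 30 'c': at 4
pos 31 'e': at 5  ** P2@[30:31]
pos 32 'a': at 0 (fail-walked)
pos 33 'd': at 0
pos 34 'b': at 3  ** P1@[34:34]
pos 35 'e': at 1 (fail-walked)
pos 36 'd': at 2  ** P0@[35:36]
pos 37 'b': at 3 (fail-walked)  ** P1@[37:37]
pos 38 'c': at 4 (fail-walked)
pos 39 'e': at 5  ** P2@[38:39]
pos 40 'c': at 4 (fail-walked)
pos 41 'a': at 0 (fail-walked)
pos 42 'a': at 0
pos 43 'b': at 3  ** P1@[43:43]
pos 44 'a': at 0 (fail-walked)
pos 45 'b': at 3  ** P1@[45:45]
pos 46 'b': at 3 (fail-walked)  ** P1@[46:46]
pos 47 'b': at 3 (fail-walked)  ** P1@[47:47]
pos 48 'e': at 1 (fail-walked)
pos 49 'd': at 2  ** P0@[48:49]
pos 50 'c': at 4 (fail-walked)
pos 51 'c': at 4 (fail-walked)
pos 52 'e': at 5  ** P2@[51:52]
pos 53 'b': at 3 (fail-walked)  ** P1@[53:53]
pos 54 'd': at 0 (fail-walked)
pos 55 'e': at 1
pos 56 'd': at 2  ** P0@[55:56]
pos 57 'b': at 3 (fail-walked)  ** P1@[57:57]
pos 58 'b': at 3 (fail-walked)  ** P1@[58:58]
pos 59 'c': at 4 (fail-walked)
pos 60 'e': at 5  ** P2@[59:60]
pos 61 'b': at 3 (fail-walked)  ** P1@[61:61]

All matches (sorted): [[0,1],[2,2],[4,2],[5,1],[8,2],[10,0],[13,2],[15,0],[18,2],[21,0],[23,0],[25,0],[28,2],[31,2],[34,1],[36,0],[37,1],[39,2],[43,1],[45,1],[46,1],[47,1],[49,0],[52,2],[53,1],[56,0],[57,1],[58,1],[60,2],[61,1]]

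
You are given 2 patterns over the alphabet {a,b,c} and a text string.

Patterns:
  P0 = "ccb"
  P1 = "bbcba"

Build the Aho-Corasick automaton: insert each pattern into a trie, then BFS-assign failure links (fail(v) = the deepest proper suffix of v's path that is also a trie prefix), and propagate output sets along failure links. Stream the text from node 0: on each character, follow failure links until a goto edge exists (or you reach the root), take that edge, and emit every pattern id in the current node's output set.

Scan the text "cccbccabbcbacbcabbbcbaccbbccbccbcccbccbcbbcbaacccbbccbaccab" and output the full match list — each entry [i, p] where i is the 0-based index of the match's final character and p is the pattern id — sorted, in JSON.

Build automaton:
Trie nodes:
  n0 'ε': b→4 c→1
  n1 'c': c→2
  n2 'cc': b→3
  n3 'ccb': ·  [P0 ends]
  n4 'b': b→5
  n5 'bb': c→6
  n6 'bbc': b→7
  n7 'bbcb': a→8
  n8 'bbcba': ·  [P1 ends]

Failure links (BFS by depth):
  fail(1) 'c': from fail(0)=0 chase 'c': 0 ⇒ 0;  out=∅∪out(0)=∅
  fail(4) 'b': from fail(0)=0 chase 'b': 0 ⇒ 0;  out=∅∪out(0)=∅
  fail(2) 'cc': from fail(1)=0 chase 'c': 0 ⇒ 1;  out=∅∪out(1)=∅
  fail(5) 'bb': from fail(4)=0 chase 'b': 0 ⇒ 4;  out=∅∪out(4)=∅
  fail(3) 'ccb': from fail(2)=1 chase 'b': 1→0 ⇒ 4;  out={0}∪out(4)={0}
  fail(6) 'bbc': from fail(5)=4 chase 'c': 4→0 ⇒ 1;  out=∅∪out(1)=∅
  fail(7) 'bbcb': from fail(6)=1 chase 'b': 1→0 ⇒ 4;  out=∅∪out(4)=∅
  fail(8) 'bbcba': from fail(7)=4 chase 'a': 4→0 ⇒ 0;  out={1}∪out(0)={1}

Run:
[0] read 'c'  n0⇒n1
[1] read 'c'  n1⇒n2
[2] read 'c'  n2⇒n2 (via fail)
[3] read 'b'  n2⇒n3  emit P0@[1:3]
[4] read 'c'  n3⇒n1 (via fail)
[5] read 'c'  n1⇒n2
[6] read 'a'  n2⇒n0 (via fail)
[7] read 'b'  n0⇒n4
[8] read 'b'  n4⇒n5
[9] read 'c'  n5⇒n6
[10] read 'b'  n6⇒n7
[11] read 'a'  n7⇒n8  emit P1@[7:11]
[12] read 'c'  n8⇒n1 (via fail)
[13] read 'b'  n1⇒n4 (via fail)
[14] read 'c'  n4⇒n1 (via fail)
[15] read 'a'  n1⇒n0 (via fail)
[16] read 'b'  n0⇒n4
[17] read 'b'  n4⇒n5
[18] read 'b'  n5⇒n5 (via fail)
[19] read 'c'  n5⇒n6
[20] read 'b'  n6⇒n7
[21] read 'a'  n7⇒n8  emit P1@[17:21]
[22] read 'c'  n8⇒n1 (via fail)
[23] read 'c'  n1⇒n2
[24] read 'b'  n2⇒n3  emit P0@[22:24]
[25] read 'b'  n3⇒n5 (via fail)
[26] read 'c'  n5⇒n6
[27] read 'c'  n6⇒n2 (via fail)
[28] read 'b'  n2⇒n3  emit P0@[26:28]
[29] read 'c'  n3⇒n1 (via fail)
[30] read 'c'  n1⇒n2
[31] read 'b'  n2⇒n3  emit P0@[29:31]
[32] read 'c'  n3⇒n1 (via fail)
[33] read 'c'  n1⇒n2
[34] read 'c'  n2⇒n2 (via fail)
[35] read 'b'  n2⇒n3  emit P0@[33:35]
[36] read 'c'  n3⇒n1 (via fail)
[37] read 'c'  n1⇒n2
[38] read 'b'  n2⇒n3  emit P0@[36:38]
[39] read 'c'  n3⇒n1 (via fail)
[40] read 'b'  n1⇒n4 (via fail)
[41] read 'b'  n4⇒n5
[42] read 'c'  n5⇒n6
[43] read 'b'  n6⇒n7
[44] read 'a'  n7⇒n8  emit P1@[40:44]
[45] read 'a'  n8⇒n0 (via fail)
[46] read 'c'  n0⇒n1
[47] read 'c'  n1⇒n2
[48] read 'c'  n2⇒n2 (via fail)
[49] read 'b'  n2⇒n3  emit P0@[47:49]
[50] read 'b'  n3⇒n5 (via fail)
[51] read 'c'  n5⇒n6
[52] read 'c'  n6⇒n2 (via fail)
[53] read 'b'  n2⇒n3  emit P0@[51:53]
[54] read 'a'  n3⇒n0 (via fail)
[55] read 'c'  n0⇒n1
[56] read 'c'  n1⇒n2
[57] read 'a'  n2⇒n0 (via fail)
[58] read 'b'  n0⇒n4

Result: [[3,0],[11,1],[21,1],[24,0],[28,0],[31,0],[35,0],[38,0],[44,1],[49,0],[53,0]]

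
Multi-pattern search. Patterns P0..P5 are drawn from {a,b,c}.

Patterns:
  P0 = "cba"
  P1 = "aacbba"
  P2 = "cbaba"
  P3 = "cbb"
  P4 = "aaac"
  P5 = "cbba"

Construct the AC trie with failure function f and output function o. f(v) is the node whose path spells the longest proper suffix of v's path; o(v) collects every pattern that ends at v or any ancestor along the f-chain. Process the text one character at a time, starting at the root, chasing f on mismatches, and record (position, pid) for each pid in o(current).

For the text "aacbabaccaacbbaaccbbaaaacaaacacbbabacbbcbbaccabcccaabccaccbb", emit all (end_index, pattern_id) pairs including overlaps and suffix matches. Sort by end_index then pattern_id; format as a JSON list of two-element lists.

Build:
Trie nodes:
  0='ε' goto a→4 c→1
  1='c' goto b→2
  2='cb' goto a→3 b→12
  3='cba' goto b→10  ←P0
  4='a' goto a→5
  5='aa' goto a→13 c→6
  6='aac' goto b→7
  7='aacb' goto b→8
  8='aacbb' goto a→9
  9='aacbba' goto ·  ←P1
  10='cbab' goto a→11
  11='cbaba' goto ·  ←P2
  12='cbb' goto a→15  ←P3
  13='aaa' goto c→14
  14='aaac' goto ·  ←P4
  15='cbba' goto ·  ←P5

BFS fail/out derivation:
  fail(1) 'c': from fail(0)=0 chase 'c': 0 ⇒ 0;  out=∅∪out(0)=∅
  fail(4) 'a': from fail(0)=0 chase 'a': 0 ⇒ 0;  out=∅∪out(0)=∅
  fail(2) 'cb': from fail(1)=0 chase 'b': 0 ⇒ 0;  out=∅∪out(0)=∅
  fail(5) 'aa': from fail(4)=0 chase 'a': 0 ⇒ 4;  out=∅∪out(4)=∅
  fail(3) 'cba': from fail(2)=0 chase 'a': 0 ⇒ 4;  out={0}∪out(4)={0}
  fail(6) 'aac': from fail(5)=4 chase 'c': 4→0 ⇒ 1;  out=∅∪out(1)=∅
  fail(12) 'cbb': from fail(2)=0 chase 'b': 0 ⇒ 0;  out={3}∪out(0)={3}
  fail(13) 'aaa': from fail(5)=4 chase 'a': 4 ⇒ 5;  out=∅∪out(5)=∅
  fail(7) 'aacb': from fail(6)=1 chase 'b': 1 ⇒ 2;  out=∅∪out(2)=∅
  fail(10) 'cbab': from fail(3)=4 chase 'b': 4→0 ⇒ 0;  out=∅∪out(0)=∅
  fail(14) 'aaac': from fail(13)=5 chase 'c': 5 ⇒ 6;  out={4}∪out(6)={4}
  fail(15) 'cbba': from fail(12)=0 chase 'a': 0 ⇒ 4;  out={5}∪out(4)={5}
  fail(8) 'aacbb': from fail(7)=2 chase 'b': 2 ⇒ 12;  out=∅∪out(12)={3}
  fail(11) 'cbaba': from fail(10)=0 chase 'a': 0 ⇒ 4;  out={2}∪out(4)={2}
  fail(9) 'aacbba': from fail(8)=12 chase 'a': 12 ⇒ 15;  out={1}∪out(15)={1,5}

Text stream:
[0] read 'a'  n0⇒n4
[1] read 'a'  n4⇒n5
[2] read 'c'  n5⇒n6
[3] read 'b'  n6⇒n7
[4] read 'a'  n7⇒n3 (via fail)  ** P0@[2:4]
[5] read 'b'  n3⇒n10
[6] read 'a'  n10⇒n11  ** P2@[2:6]
[7] read 'c'  n11⇒n1 (via fail)
[8] read 'c'  n1⇒n1 (via fail)
[9] read 'a'  n1⇒n4 (via fail)
[10] read 'a'  n4⇒n5
[11] read 'c'  n5⇒n6
[12] read 'b'  n6⇒n7
[13] read 'b'  n7⇒n8  ** P3@[11:13]
[14] read 'a'  n8⇒n9  ** P1@[9:14],P5@[11:14]
[15] read 'a'  n9⇒n5 (via fail)
[16] read 'c'  n5⇒n6
[17] read 'c'  n6⇒n1 (via fail)
[18] read 'b'  n1⇒n2
[19] read 'b'  n2⇒n12  ** P3@[17:19]
[20] read 'a'  n12⇒n15  ** P5@[17:20]
[21] read 'a'  n15⇒n5 (via fail)
[22] read 'a'  n5⇒n13
[23] read 'a'  n13⇒n13 (via fail)
[24] read 'c'  n13⇒n14  ** P4@[21:24]
[25] read 'a'  n14⇒n4 (via fail)
[26] read 'a'  n4⇒n5
[27] read 'a'  n5⇒n13
[28] read 'c'  n13⇒n14  ** P4@[25:28]
[29] read 'a'  n14⇒n4 (via fail)
[30] read 'c'  n4⇒n1 (via fail)
[31] read 'b'  n1⇒n2
[32] read 'b'  n2⇒n12  ** P3@[30:32]
[33] read 'a'  n12⇒n15  ** P5@[30:33]
[34] read 'b'  n15⇒n0 (via fail)
[35] read 'a'  n0⇒n4
[36] read 'c'  n4⇒n1 (via fail)
[37] read 'b'  n1⇒n2
[38] read 'b'  n2⇒n12  ** P3@[36:38]
[39] read 'c'  n12⇒n1 (via fail)
[40] read 'b'  n1⇒n2
[41] read 'b'  n2⇒n12  ** P3@[39:41]
[42] read 'a'  n12⇒n15  ** P5@[39:42]
[43] read 'c'  n15⇒n1 (via fail)
[44] read 'c'  n1⇒n1 (via fail)
[45] read 'a'  n1⇒n4 (via fail)
[46] read 'b'  n4⇒n0 (via fail)
[47] read 'c'  n0⇒n1
[48] read 'c'  n1⇒n1 (via fail)
[49] read 'c'  n1⇒n1 (via fail)
[50] read 'a'  n1⇒n4 (via fail)
[51] read 'a'  n4⇒n5
[52] read 'b'  n5⇒n0 (via fail)
[53] read 'c'  n0⇒n1
[54] read 'c'  n1⇒n1 (via fail)
[55] read 'a'  n1⇒n4 (via fail)
[56] read 'c'  n4⇒n1 (via fail)
[57] read 'c'  n1⇒n1 (via fail)
[58] read 'b'  n1⇒n2
[59] read 'b'  n2⇒n12  ** P3@[57:59]

All matches (sorted): [[4,0],[6,2],[13,3],[14,1],[14,5],[19,3],[20,5],[24,4],[28,4],[32,3],[33,5],[38,3],[41,3],[42,5],[59,3]]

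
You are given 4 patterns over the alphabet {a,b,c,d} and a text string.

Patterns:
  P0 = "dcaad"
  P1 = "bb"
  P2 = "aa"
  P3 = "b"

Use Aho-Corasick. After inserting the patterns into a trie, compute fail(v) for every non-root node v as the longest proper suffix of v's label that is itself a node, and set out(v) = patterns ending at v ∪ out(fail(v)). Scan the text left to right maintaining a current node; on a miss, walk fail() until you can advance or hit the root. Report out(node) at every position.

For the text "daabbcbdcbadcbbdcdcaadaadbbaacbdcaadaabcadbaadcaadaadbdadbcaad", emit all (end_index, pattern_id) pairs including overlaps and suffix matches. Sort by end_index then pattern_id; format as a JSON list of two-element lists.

Construct AC machine:
Trie nodes:
  0='ε' goto a→8 b→6 d→1
  1='d' goto c→2
  2='dc' goto a→3
  3='dca' goto a→4
  4='dcaa' goto d→5
  5='dcaad' goto ·  ←P0
  6='b' goto b→7  ←P3
  7='bb' goto ·  ←P1
  8='a' goto a→9
  9='aa' goto ·  ←P2

Failure links (BFS by depth):
  n1('d'): parent n0 fail=0; on 'd' 0 → fail=0;  out ∅∪∅=∅
  n6('b'): parent n0 fail=0; on 'b' 0 → fail=0;  out {3}∪∅={3}
  n8('a'): parent n0 fail=0; on 'a' 0 → fail=0;  out ∅∪∅=∅
  n2('dc'): parent n1 fail=0; on 'c' 0 → fail=0;  out ∅∪∅=∅
  n7('bb'): parent n6 fail=0; on 'b' 0 → fail=6;  out {1}∪{3}={1,3}
  n9('aa'): parent n8 fail=0; on 'a' 0 → fail=8;  out {2}∪∅={2}
  n3('dca'): parent n2 fail=0; on 'a' 0 → fail=8;  out ∅∪∅=∅
  n4('dcaa'): parent n3 fail=8; on 'a' 8 → fail=9;  out ∅∪{2}={2}
  n5('dcaad'): parent n4 fail=9; on 'd' 9→8→0 → fail=1;  out {0}∪∅={0}

Text stream:
pos 0 'd': at 1
pos 1 'a': at 8 ·f
pos 2 'a': at 9  → match P2@[1:2]
pos 3 'b': at 6 ·f  → match P3@[3:3]
pos 4 'b': at 7  → match P1@[3:4],P3@[4:4]
pos 5 'c': at 0 ·f
pos 6 'b': at 6  → match P3@[6:6]
pos 7 'd': at 1 ·f
pos 8 'c': at 2
pos 9 'b': at 6 ·f  → match P3@[9:9]
pos 10 'a': at 8 ·f
pos 11 'd': at 1 ·f
pos 12 'c': at 2
pos 13 'b': at 6 ·f  → match P3@[13:13]
pos 14 'b': at 7  → match P1@[13:14],P3@[14:14]
pos 15 'd': at 1 ·f
pos 16 'c': at 2
pos 17 'd': at 1 ·f
pos 18 'c': at 2
pos 19 'a': at 3
pos 20 'a': at 4  → match P2@[19:20]
pos 21 'd': at 5  → match P0@[17:21]
pos 22 'a': at 8 ·f
pos 23 'a': at 9  → match P2@[22:23]
pos 24 'd': at 1 ·f
pos 25 'b': at 6 ·f  → match P3@[25:25]
pos 26 'b': at 7  → match P1@[25:26],P3@[26:26]
pos 27 'a': at 8 ·f
pos 28 'a': at 9  → match P2@[27:28]
pos 29 'c': at 0 ·f
pos 30 'b': at 6  → match P3@[30:30]
pos 31 'd': at 1 ·f
pos 32 'c': at 2
pos 33 'a': at 3
pos 34 'a': at 4  → match P2@[33:34]
pos 35 'd': at 5  → match P0@[31:35]
pos 36 'a': at 8 ·f
pos 37 'a': at 9  → match P2@[36:37]
pos 38 'b': at 6 ·f  → match P3@[38:38]
pos 39 'c': at 0 ·f
pos 40 'a': at 8
pos 41 'd': at 1 ·f
pos 42 'b': at 6 ·f  → match P3@[42:42]
pos 43 'a': at 8 ·f
pos 44 'a': at 9  → match P2@[43:44]
pos 45 'd': at 1 ·f
pos 46 'c': at 2
pos 47 'a': at 3
pos 48 'a': at 4  → match P2@[47:48]
pos 49 'd': at 5  → match P0@[45:49]
pos 50 'a': at 8 ·f
pos 51 'a': at 9  → match P2@[50:51]
pos 52 'd': at 1 ·f
pos 53 'b': at 6 ·f  → match P3@[53:53]
pos 54 'd': at 1 ·f
pos 55 'a': at 8 ·f
pos 56 'd': at 1 ·f
pos 57 'b': at 6 ·f  → match P3@[57:57]
pos 58 'c': at 0 ·f
pos 59 'a': at 8
pos 60 'a': at 9  → match P2@[59:60]
pos 61 'd': at 1 ·f

All matches (sorted): [[2,2],[3,3],[4,1],[4,3],[6,3],[9,3],[13,3],[14,1],[14,3],[20,2],[21,0],[23,2],[25,3],[26,1],[26,3],[28,2],[30,3],[34,2],[35,0],[37,2],[38,3],[42,3],[44,2],[48,2],[49,0],[51,2],[53,3],[57,3],[60,2]]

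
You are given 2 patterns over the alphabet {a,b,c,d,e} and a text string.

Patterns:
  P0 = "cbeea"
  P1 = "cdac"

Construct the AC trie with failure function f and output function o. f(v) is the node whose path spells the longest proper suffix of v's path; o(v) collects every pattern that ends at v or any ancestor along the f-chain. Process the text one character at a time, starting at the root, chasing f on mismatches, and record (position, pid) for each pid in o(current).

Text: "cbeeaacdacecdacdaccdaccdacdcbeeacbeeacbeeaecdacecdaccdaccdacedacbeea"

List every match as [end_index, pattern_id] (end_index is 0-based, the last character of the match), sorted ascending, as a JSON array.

Build:
Trie nodes:
  n0 'ε': c→1
  n1 'c': b→2 d→6
  n2 'cb': e→3
  n3 'cbe': e→4
  n4 'cbee': a→5
  n5 'cbeea': ·  [P0 ends]
  n6 'cd': a→7
  n7 'cda': c→8
  n8 'cdac': ·  [P1 ends]

Failure links (BFS by depth):
  n1('c'): parent n0 fail=0; on 'c' 0 → fail=0;  out ∅∪∅=∅
  n2('cb'): parent n1 fail=0; on 'b' 0 → fail=0;  out ∅∪∅=∅
  n6('cd'): parent n1 fail=0; on 'd' 0 → fail=0;  out ∅∪∅=∅
  n3('cbe'): parent n2 fail=0; on 'e' 0 → fail=0;  out ∅∪∅=∅
  n7('cda'): parent n6 fail=0; on 'a' 0 → fail=0;  out ∅∪∅=∅
  n4('cbee'): parent n3 fail=0; on 'e' 0 → fail=0;  out ∅∪∅=∅
  n8('cdac'): parent n7 fail=0; on 'c' 0 → fail=1;  out {1}∪∅={1}
  n5('cbeea'): parent n4 fail=0; on 'a' 0 → fail=0;  out {0}∪∅={0}

Text stream:
i=0 'c': node 0→1
i=1 'b': node 1→2
i=2 'e': node 2→3
i=3 'e': node 3→4
i=4 'a': node 4→5  ** P0@[0:4]
i=5 'a': node 5→0 (via fail)
i=6 'c': node 0→1
i=7 'd': node 1→6
i=8 'a': node 6→7
i=9 'c': node 7→8  ** P1@[6:9]
i=10 'e': node 8→0 (via fail)
i=11 'c': node 0→1
i=12 'd': node 1→6
i=13 'a': node 6→7
i=14 'c': node 7→8  ** P1@[11:14]
i=15 'd': node 8→6 (via fail)
i=16 'a': node 6→7
i=17 'c': node 7→8  ** P1@[14:17]
i=18 'c': node 8→1 (via fail)
i=19 'd': node 1→6
i=20 'a': node 6→7
i=21 'c': node 7→8  ** P1@[18:21]
i=22 'c': node 8→1 (via fail)
i=23 'd': node 1→6
i=24 'a': node 6→7
i=25 'c': node 7→8  ** P1@[22:25]
i=26 'd': node 8→6 (via fail)
i=27 'c': node 6→1 (via fail)
i=28 'b': node 1→2
i=29 'e': node 2→3
i=30 'e': node 3→4
i=31 'a': node 4→5  ** P0@[27:31]
i=32 'c': node 5→1 (via fail)
i=33 'b': node 1→2
i=34 'e': node 2→3
i=35 'e': node 3→4
i=36 'a': node 4→5  ** P0@[32:36]
i=37 'c': node 5→1 (via fail)
i=38 'b': node 1→2
i=39 'e': node 2→3
i=40 'e': node 3→4
i=41 'a': node 4→5  ** P0@[37:41]
i=42 'e': node 5→0 (via fail)
i=43 'c': node 0→1
i=44 'd': node 1→6
i=45 'a': node 6→7
i=46 'c': node 7→8  ** P1@[43:46]
i=47 'e': node 8→0 (via fail)
i=48 'c': node 0→1
i=49 'd': node 1→6
i=50 'a': node 6→7
i=51 'c': node 7→8  ** P1@[48:51]
i=52 'c': node 8→1 (via fail)
i=53 'd': node 1→6
i=54 'a': node 6→7
i=55 'c': node 7→8  ** P1@[52:55]
i=56 'c': node 8→1 (via fail)
i=57 'd': node 1→6
i=58 'a': node 6→7
i=59 'c': node 7→8  ** P1@[56:59]
i=60 'e': node 8→0 (via fail)
i=61 'd': node 0→0
i=62 'a': node 0→0
i=63 'c': node 0→1
i=64 'b': node 1→2
i=65 'e': node 2→3
i=66 'e': node 3→4
i=67 'a': node 4→5  ** P0@[63:67]

Matches: [[4,0],[9,1],[14,1],[17,1],[21,1],[25,1],[31,0],[36,0],[41,0],[46,1],[51,1],[55,1],[59,1],[67,0]]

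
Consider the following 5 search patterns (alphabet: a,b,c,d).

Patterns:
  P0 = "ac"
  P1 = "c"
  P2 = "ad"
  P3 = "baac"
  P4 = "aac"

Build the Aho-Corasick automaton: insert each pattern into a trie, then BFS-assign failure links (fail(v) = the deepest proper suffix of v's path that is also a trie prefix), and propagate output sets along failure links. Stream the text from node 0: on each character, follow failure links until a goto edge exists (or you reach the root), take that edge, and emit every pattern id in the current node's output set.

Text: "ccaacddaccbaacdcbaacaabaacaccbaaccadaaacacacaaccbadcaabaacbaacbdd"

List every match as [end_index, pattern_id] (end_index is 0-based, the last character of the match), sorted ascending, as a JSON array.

Build:
Trie (insert patterns):
  n0 'ε': a→1 b→5 c→3
  n1 'a': a→9 c→2 d→4
  n2 'ac': ·  [P0 ends]
  n3 'c': ·  [P1 ends]
  n4 'ad': ·  [P2 ends]
  n5 'b': a→6
  n6 'ba': a→7
  n7 'baa': c→8
  n8 'baac': ·  [P3 ends]
  n9 'aa': c→10
  n10 'aac': ·  [P4 ends]

BFS fail/out derivation:
  n1('a'): parent n0 fail=0; on 'a' 0 → fail=0;  out ∅∪∅=∅
  n3('c'): parent n0 fail=0; on 'c' 0 → fail=0;  out {1}∪∅={1}
  n5('b'): parent n0 fail=0; on 'b' 0 → fail=0;  out ∅∪∅=∅
  n2('ac'): parent n1 fail=0; on 'c' 0 → fail=3;  out {0}∪{1}={0,1}
  n4('ad'): parent n1 fail=0; on 'd' 0 → fail=0;  out {2}∪∅={2}
  n6('ba'): parent n5 fail=0; on 'a' 0 → fail=1;  out ∅∪∅=∅
  n9('aa'): parent n1 fail=0; on 'a' 0 → fail=1;  out ∅∪∅=∅
  n7('baa'): parent n6 fail=1; on 'a' 1 → fail=9;  out ∅∪∅=∅
  n10('aac'): parent n9 fail=1; on 'c' 1 → fail=2;  out {4}∪{0,1}={0,1,4}
  n8('baac'): parent n7 fail=9; on 'c' 9 → fail=10;  out {3}∪{0,1,4}={0,1,3,4}

Scan:
[0] read 'c'  n0⇒n3  → match P1@[0:0]
[1] read 'c'  n3⇒n3 ·f  → match P1@[1:1]
[2] read 'a'  n3⇒n1 ·f
[3] read 'a'  n1⇒n9
[4] read 'c'  n9⇒n10  → match P0@[3:4],P1@[4:4],P4@[2:4]
[5] read 'd'  n10⇒n0 ·f
[6] read 'd'  n0⇒n0
[7] read 'a'  n0⇒n1
[8] read 'c'  n1⇒n2  → match P0@[7:8],P1@[8:8]
[9] read 'c'  n2⇒n3 ·f  → match P1@[9:9]
[10] read 'b'  n3⇒n5 ·f
[11] read 'a'  n5⇒n6
[12] read 'a'  n6⇒n7
[13] read 'c'  n7⇒n8  → match P0@[12:13],P1@[13:13],P3@[10:13],P4@[11:13]
[14] read 'd'  n8⇒n0 ·f
[15] read 'c'  n0⇒n3  → match P1@[15:15]
[16] read 'b'  n3⇒n5 ·f
[17] read 'a'  n5⇒n6
[18] read 'a'  n6⇒n7
[19] read 'c'  n7⇒n8  → match P0@[18:19],P1@[19:19],P3@[16:19],P4@[17:19]
[20] read 'a'  n8⇒n1 ·f
[21] read 'a'  n1⇒n9
[22] read 'b'  n9⇒n5 ·f
[23] read 'a'  n5⇒n6
[24] read 'a'  n6⇒n7
[25] read 'c'  n7⇒n8  → match P0@[24:25],P1@[25:25],P3@[22:25],P4@[23:25]
[26] read 'a'  n8⇒n1 ·f
[27] read 'c'  n1⇒n2  → match P0@[26:27],P1@[27:27]
[28] read 'c'  n2⇒n3 ·f  → match P1@[28:28]
[29] read 'b'  n3⇒n5 ·f
[30] read 'a'  n5⇒n6
[31] read 'a'  n6⇒n7
[32] read 'c'  n7⇒n8  → match P0@[31:32],P1@[32:32],P3@[29:32],P4@[30:32]
[33] read 'c'  n8⇒n3 ·f  → match P1@[33:33]
[34] read 'a'  n3⇒n1 ·f
[35] read 'd'  n1⇒n4  → match P2@[34:35]
[36] read 'a'  n4⇒n1 ·f
[37] read 'a'  n1⇒n9
[38] read 'a'  n9⇒n9 ·f
[39] read 'c'  n9⇒n10  → match P0@[38:39],P1@[39:39],P4@[37:39]
[40] read 'a'  n10⇒n1 ·f
[41] read 'c'  n1⇒n2  → match P0@[40:41],P1@[41:41]
[42] read 'a'  n2⇒n1 ·f
[43] read 'c'  n1⇒n2  → match P0@[42:43],P1@[43:43]
[44] read 'a'  n2⇒n1 ·f
[45] read 'a'  n1⇒n9
[46] read 'c'  n9⇒n10  → match P0@[45:46],P1@[46:46],P4@[44:46]
[47] read 'c'  n10⇒n3 ·f  → match P1@[47:47]
[48] read 'b'  n3⇒n5 ·f
[49] read 'a'  n5⇒n6
[50] read 'd'  n6⇒n4 ·f  → match P2@[49:50]
[51] read 'c'  n4⇒n3 ·f  → match P1@[51:51]
[52] read 'a'  n3⇒n1 ·f
[53] read 'a'  n1⇒n9
[54] read 'b'  n9⇒n5 ·f
[55] read 'a'  n5⇒n6
[56] read 'a'  n6⇒n7
[57] read 'c'  n7⇒n8  → match P0@[56:57],P1@[57:57],P3@[54:57],P4@[55:57]
[58] read 'b'  n8⇒n5 ·f
[59] read 'a'  n5⇒n6
[60] read 'a'  n6⇒n7
[61] read 'c'  n7⇒n8  → match P0@[60:61],P1@[61:61],P3@[58:61],P4@[59:61]
[62] read 'b'  n8⇒n5 ·f
[63] read 'd'  n5⇒n0 ·f
[64] read 'd'  n0⇒n0

All matches (sorted): [[0,1],[1,1],[4,0],[4,1],[4,4],[8,0],[8,1],[9,1],[13,0],[13,1],[13,3],[13,4],[15,1],[19,0],[19,1],[19,3],[19,4],[25,0],[25,1],[25,3],[25,4],[27,0],[27,1],[28,1],[32,0],[32,1],[32,3],[32,4],[33,1],[35,2],[39,0],[39,1],[39,4],[41,0],[41,1],[43,0],[43,1],[46,0],[46,1],[46,4],[47,1],[50,2],[51,1],[57,0],[57,1],[57,3],[57,4],[61,0],[61,1],[61,3],[61,4]]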